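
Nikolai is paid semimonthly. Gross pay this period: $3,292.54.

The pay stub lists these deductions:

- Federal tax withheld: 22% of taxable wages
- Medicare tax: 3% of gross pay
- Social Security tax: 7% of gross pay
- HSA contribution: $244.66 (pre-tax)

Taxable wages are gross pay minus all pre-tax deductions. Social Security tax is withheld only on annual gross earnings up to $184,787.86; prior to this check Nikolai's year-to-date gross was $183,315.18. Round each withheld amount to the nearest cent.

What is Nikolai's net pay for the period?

$2,175.48

HSA contribution: $244.66
Taxable wages = $3,292.54 − $244.66 = $3,047.88
Federal tax withheld: $3,047.88 × 0.22 = $670.53
Medicare tax: $3,292.54 × 0.03 = $98.78
Social Security tax: only $184,787.86 − $183,315.18 = $1,472.68 of this check is subject → $1,472.68 × 0.07 = $103.09
Total deductions = $244.66 + $670.53 + $98.78 + $103.09 = $1,117.06
Net pay = $3,292.54 − $1,117.06 = $2,175.48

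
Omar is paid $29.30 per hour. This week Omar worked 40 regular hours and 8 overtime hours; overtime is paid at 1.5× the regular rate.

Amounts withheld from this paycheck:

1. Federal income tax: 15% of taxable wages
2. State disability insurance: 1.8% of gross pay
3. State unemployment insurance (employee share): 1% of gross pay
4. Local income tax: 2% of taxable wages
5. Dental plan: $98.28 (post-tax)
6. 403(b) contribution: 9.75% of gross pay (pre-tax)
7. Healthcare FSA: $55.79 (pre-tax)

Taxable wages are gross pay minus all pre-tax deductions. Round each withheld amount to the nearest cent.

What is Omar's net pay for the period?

$954.04

Regular pay: 40 × $29.30 = $1172.00
Overtime pay: 8 × $29.30 × 1.5 = $351.60
Gross pay = $1172.00 + $351.60 = $1523.60
Healthcare FSA: $55.79
403(b) contribution: $1523.60 × 0.0975 = $148.55
Pre-tax total = $55.79 + $148.55 = $204.34
Taxable wages = $1523.60 − $204.34 = $1319.26
Federal income tax: $1319.26 × 0.15 = $197.89
Local income tax: $1319.26 × 0.02 = $26.39
State disability insurance: $1523.60 × 0.018 = $27.42
State unemployment insurance (employee share): $1523.60 × 0.01 = $15.24
Dental plan: $98.28
Total deductions = $55.79 + $148.55 + $197.89 + $26.39 + $27.42 + $15.24 + $98.28 = $569.56
Net pay = $1523.60 − $569.56 = $954.04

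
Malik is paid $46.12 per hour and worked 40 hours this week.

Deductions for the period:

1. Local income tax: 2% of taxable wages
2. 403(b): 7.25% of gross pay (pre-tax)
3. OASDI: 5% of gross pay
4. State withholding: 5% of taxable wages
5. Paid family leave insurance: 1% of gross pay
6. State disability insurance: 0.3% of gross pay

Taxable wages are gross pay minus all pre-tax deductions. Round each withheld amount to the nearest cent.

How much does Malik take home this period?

$1,475.06

Gross pay: 40 × $46.12 = $1,844.80
403(b): $1,844.80 × 0.0725 = $133.75
Taxable wages = $1,844.80 − $133.75 = $1,711.05
Local income tax: $1,711.05 × 0.02 = $34.22
State withholding: $1,711.05 × 0.05 = $85.55
OASDI: $1,844.80 × 0.05 = $92.24
State disability insurance: $1,844.80 × 0.003 = $5.53
Paid family leave insurance: $1,844.80 × 0.01 = $18.45
Total deductions = $133.75 + $34.22 + $85.55 + $92.24 + $5.53 + $18.45 = $369.74
Net pay = $1,844.80 − $369.74 = $1,475.06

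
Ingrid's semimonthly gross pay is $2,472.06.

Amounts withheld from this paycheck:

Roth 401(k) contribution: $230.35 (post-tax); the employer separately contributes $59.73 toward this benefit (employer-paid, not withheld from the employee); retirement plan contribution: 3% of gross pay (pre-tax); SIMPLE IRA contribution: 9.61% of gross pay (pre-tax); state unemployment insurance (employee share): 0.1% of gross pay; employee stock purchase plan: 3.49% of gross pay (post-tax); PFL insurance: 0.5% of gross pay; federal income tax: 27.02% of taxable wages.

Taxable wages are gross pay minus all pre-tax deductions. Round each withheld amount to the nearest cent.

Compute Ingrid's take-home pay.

$1,245.17

Retirement plan contribution: $2,472.06 × 0.03 = $74.16
SIMPLE IRA contribution: $2,472.06 × 0.0961 = $237.56
Pre-tax total = $74.16 + $237.56 = $311.72
Taxable wages = $2,472.06 − $311.72 = $2,160.34
Federal income tax: $2,160.34 × 0.2702 = $583.72
PFL insurance: $2,472.06 × 0.005 = $12.36
State unemployment insurance (employee share): $2,472.06 × 0.001 = $2.47
Roth 401(k) contribution: $230.35
Employee stock purchase plan: $2,472.06 × 0.0349 = $86.27
(Employer's $59.73 toward Roth 401(k) contribution is not withheld from the employee.)
Total deductions = $74.16 + $237.56 + $583.72 + $12.36 + $2.47 + $230.35 + $86.27 = $1,226.89
Net pay = $2,472.06 − $1,226.89 = $1,245.17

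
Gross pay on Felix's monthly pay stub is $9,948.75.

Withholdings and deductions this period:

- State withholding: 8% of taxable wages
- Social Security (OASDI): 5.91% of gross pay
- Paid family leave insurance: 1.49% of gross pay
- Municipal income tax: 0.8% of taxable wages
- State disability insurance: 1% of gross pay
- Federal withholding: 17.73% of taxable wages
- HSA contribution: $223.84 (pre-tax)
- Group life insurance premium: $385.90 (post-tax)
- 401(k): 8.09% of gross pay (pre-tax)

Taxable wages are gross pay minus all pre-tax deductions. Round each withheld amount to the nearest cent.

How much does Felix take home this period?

$5,331.97

401(k): $9,948.75 × 0.0809 = $804.85
HSA contribution: $223.84
Pre-tax total = $804.85 + $223.84 = $1,028.69
Taxable wages = $9,948.75 − $1,028.69 = $8,920.06
Municipal income tax: $8,920.06 × 0.008 = $71.36
State withholding: $8,920.06 × 0.08 = $713.60
Federal withholding: $8,920.06 × 0.1773 = $1,581.53
Paid family leave insurance: $9,948.75 × 0.0149 = $148.24
State disability insurance: $9,948.75 × 0.01 = $99.49
Social Security (OASDI): $9,948.75 × 0.0591 = $587.97
Group life insurance premium: $385.90
Total deductions = $804.85 + $223.84 + $71.36 + $713.60 + $1,581.53 + $148.24 + $99.49 + $587.97 + $385.90 = $4,616.78
Net pay = $9,948.75 − $4,616.78 = $5,331.97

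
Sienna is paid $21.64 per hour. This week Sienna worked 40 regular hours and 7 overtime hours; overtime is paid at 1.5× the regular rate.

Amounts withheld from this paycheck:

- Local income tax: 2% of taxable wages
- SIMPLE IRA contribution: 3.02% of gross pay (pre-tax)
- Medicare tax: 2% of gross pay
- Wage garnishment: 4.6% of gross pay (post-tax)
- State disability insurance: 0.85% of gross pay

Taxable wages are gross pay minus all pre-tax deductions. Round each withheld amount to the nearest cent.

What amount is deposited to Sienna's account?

$957.20

Regular pay: 40 × $21.64 = $865.60
Overtime pay: 7 × $21.64 × 1.5 = $227.22
Gross pay = $865.60 + $227.22 = $1,092.82
SIMPLE IRA contribution: $1,092.82 × 0.0302 = $33.00
Taxable wages = $1,092.82 − $33.00 = $1,059.82
Local income tax: $1,059.82 × 0.02 = $21.20
State disability insurance: $1,092.82 × 0.0085 = $9.29
Medicare tax: $1,092.82 × 0.02 = $21.86
Wage garnishment: $1,092.82 × 0.046 = $50.27
Total deductions = $33.00 + $21.20 + $9.29 + $21.86 + $50.27 = $135.62
Net pay = $1,092.82 − $135.62 = $957.20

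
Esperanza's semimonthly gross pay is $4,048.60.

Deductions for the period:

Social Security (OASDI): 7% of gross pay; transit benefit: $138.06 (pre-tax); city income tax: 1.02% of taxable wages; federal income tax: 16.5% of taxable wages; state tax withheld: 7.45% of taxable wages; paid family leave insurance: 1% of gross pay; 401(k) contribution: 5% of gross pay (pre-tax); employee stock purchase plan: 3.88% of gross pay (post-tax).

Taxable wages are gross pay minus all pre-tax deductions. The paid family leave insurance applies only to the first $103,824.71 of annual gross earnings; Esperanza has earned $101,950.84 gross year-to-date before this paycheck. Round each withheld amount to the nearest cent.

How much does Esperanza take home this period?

Transit benefit: $138.06
401(k) contribution: $4,048.60 × 0.05 = $202.43
Pre-tax total = $138.06 + $202.43 = $340.49
Taxable wages = $4,048.60 − $340.49 = $3,708.11
Federal income tax: $3,708.11 × 0.165 = $611.84
State tax withheld: $3,708.11 × 0.0745 = $276.25
City income tax: $3,708.11 × 0.0102 = $37.82
Paid family leave insurance: only $103,824.71 − $101,950.84 = $1,873.87 of this check is subject → $1,873.87 × 0.01 = $18.74
Social Security (OASDI): $4,048.60 × 0.07 = $283.40
Employee stock purchase plan: $4,048.60 × 0.0388 = $157.09
Total deductions = $138.06 + $202.43 + $611.84 + $276.25 + $37.82 + $18.74 + $283.40 + $157.09 = $1,725.63
Net pay = $4,048.60 − $1,725.63 = $2,322.97

$2,322.97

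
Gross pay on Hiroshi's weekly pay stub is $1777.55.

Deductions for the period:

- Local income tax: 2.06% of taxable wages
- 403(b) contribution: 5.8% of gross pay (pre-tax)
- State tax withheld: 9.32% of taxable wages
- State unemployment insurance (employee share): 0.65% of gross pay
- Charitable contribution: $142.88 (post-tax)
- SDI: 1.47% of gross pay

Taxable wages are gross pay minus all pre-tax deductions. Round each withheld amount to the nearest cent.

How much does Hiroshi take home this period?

403(b) contribution: $1777.55 × 0.058 = $103.10
Taxable wages = $1777.55 − $103.10 = $1674.45
State tax withheld: $1674.45 × 0.0932 = $156.06
Local income tax: $1674.45 × 0.0206 = $34.49
State unemployment insurance (employee share): $1777.55 × 0.0065 = $11.55
SDI: $1777.55 × 0.0147 = $26.13
Charitable contribution: $142.88
Total deductions = $103.10 + $156.06 + $34.49 + $11.55 + $26.13 + $142.88 = $474.21
Net pay = $1777.55 − $474.21 = $1303.34

$1303.34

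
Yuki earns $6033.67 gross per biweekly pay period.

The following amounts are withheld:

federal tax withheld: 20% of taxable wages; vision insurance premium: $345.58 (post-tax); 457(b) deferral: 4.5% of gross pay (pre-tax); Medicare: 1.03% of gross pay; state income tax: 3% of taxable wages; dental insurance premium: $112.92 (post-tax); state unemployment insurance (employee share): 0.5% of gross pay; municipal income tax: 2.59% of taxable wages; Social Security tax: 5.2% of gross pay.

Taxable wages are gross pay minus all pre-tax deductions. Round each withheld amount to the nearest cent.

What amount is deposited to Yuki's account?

457(b) deferral: $6033.67 × 0.045 = $271.52
Taxable wages = $6033.67 − $271.52 = $5762.15
Municipal income tax: $5762.15 × 0.0259 = $149.24
Federal tax withheld: $5762.15 × 0.2 = $1152.43
State income tax: $5762.15 × 0.03 = $172.86
Social Security tax: $6033.67 × 0.052 = $313.75
Medicare: $6033.67 × 0.0103 = $62.15
State unemployment insurance (employee share): $6033.67 × 0.005 = $30.17
Vision insurance premium: $345.58
Dental insurance premium: $112.92
Total deductions = $271.52 + $149.24 + $1152.43 + $172.86 + $313.75 + $62.15 + $30.17 + $345.58 + $112.92 = $2610.62
Net pay = $6033.67 − $2610.62 = $3423.05

$3423.05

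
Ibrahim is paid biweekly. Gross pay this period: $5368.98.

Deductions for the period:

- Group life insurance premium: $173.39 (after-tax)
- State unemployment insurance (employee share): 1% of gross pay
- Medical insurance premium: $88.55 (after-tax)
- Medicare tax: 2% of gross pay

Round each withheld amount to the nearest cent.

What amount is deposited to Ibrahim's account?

$4945.97

Medicare tax: $5368.98 × 0.02 = $107.38
State unemployment insurance (employee share): $5368.98 × 0.01 = $53.69
Group life insurance premium: $173.39
Medical insurance premium: $88.55
Total deductions = $107.38 + $53.69 + $173.39 + $88.55 = $423.01
Net pay = $5368.98 − $423.01 = $4945.97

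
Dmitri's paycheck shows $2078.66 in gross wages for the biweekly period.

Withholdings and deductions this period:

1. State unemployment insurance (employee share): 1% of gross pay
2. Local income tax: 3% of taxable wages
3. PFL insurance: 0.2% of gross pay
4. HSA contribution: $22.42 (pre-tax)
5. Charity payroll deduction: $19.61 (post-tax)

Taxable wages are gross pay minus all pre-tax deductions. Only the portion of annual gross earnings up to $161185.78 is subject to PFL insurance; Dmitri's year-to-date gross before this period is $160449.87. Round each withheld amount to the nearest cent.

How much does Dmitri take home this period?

HSA contribution: $22.42
Taxable wages = $2078.66 − $22.42 = $2056.24
Local income tax: $2056.24 × 0.03 = $61.69
State unemployment insurance (employee share): $2078.66 × 0.01 = $20.79
PFL insurance: only $161185.78 − $160449.87 = $735.91 of this check is subject → $735.91 × 0.002 = $1.47
Charity payroll deduction: $19.61
Total deductions = $22.42 + $61.69 + $20.79 + $1.47 + $19.61 = $125.98
Net pay = $2078.66 − $125.98 = $1952.68

$1952.68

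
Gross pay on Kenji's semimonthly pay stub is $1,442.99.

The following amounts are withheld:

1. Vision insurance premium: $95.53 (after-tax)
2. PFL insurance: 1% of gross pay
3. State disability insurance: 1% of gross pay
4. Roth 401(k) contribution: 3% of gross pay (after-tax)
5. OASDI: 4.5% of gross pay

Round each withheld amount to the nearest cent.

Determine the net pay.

PFL insurance: $1,442.99 × 0.01 = $14.43
State disability insurance: $1,442.99 × 0.01 = $14.43
OASDI: $1,442.99 × 0.045 = $64.93
Vision insurance premium: $95.53
Roth 401(k) contribution: $1,442.99 × 0.03 = $43.29
Total deductions = $14.43 + $14.43 + $64.93 + $95.53 + $43.29 = $232.61
Net pay = $1,442.99 − $232.61 = $1,210.38

$1,210.38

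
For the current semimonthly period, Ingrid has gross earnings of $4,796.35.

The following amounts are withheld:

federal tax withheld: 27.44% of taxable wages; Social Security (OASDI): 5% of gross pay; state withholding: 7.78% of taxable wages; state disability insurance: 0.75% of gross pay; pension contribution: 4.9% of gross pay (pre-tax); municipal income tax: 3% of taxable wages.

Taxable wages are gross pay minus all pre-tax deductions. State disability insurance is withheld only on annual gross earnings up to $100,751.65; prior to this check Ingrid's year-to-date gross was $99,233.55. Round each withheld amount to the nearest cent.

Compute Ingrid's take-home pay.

Pension contribution: $4,796.35 × 0.049 = $235.02
Taxable wages = $4,796.35 − $235.02 = $4,561.33
Federal tax withheld: $4,561.33 × 0.2744 = $1,251.63
State withholding: $4,561.33 × 0.0778 = $354.87
Municipal income tax: $4,561.33 × 0.03 = $136.84
Social Security (OASDI): $4,796.35 × 0.05 = $239.82
State disability insurance: only $100,751.65 − $99,233.55 = $1,518.10 of this check is subject → $1,518.10 × 0.0075 = $11.39
Total deductions = $235.02 + $1,251.63 + $354.87 + $136.84 + $239.82 + $11.39 = $2,229.57
Net pay = $4,796.35 − $2,229.57 = $2,566.78

$2,566.78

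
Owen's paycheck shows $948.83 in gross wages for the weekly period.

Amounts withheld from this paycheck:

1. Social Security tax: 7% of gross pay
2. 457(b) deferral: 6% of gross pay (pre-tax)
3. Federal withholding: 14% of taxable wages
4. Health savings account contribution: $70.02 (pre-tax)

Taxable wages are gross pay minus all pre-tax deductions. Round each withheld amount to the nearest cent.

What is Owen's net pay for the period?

Health savings account contribution: $70.02
457(b) deferral: $948.83 × 0.06 = $56.93
Pre-tax total = $70.02 + $56.93 = $126.95
Taxable wages = $948.83 − $126.95 = $821.88
Federal withholding: $821.88 × 0.14 = $115.06
Social Security tax: $948.83 × 0.07 = $66.42
Total deductions = $70.02 + $56.93 + $115.06 + $66.42 = $308.43
Net pay = $948.83 − $308.43 = $640.40

$640.40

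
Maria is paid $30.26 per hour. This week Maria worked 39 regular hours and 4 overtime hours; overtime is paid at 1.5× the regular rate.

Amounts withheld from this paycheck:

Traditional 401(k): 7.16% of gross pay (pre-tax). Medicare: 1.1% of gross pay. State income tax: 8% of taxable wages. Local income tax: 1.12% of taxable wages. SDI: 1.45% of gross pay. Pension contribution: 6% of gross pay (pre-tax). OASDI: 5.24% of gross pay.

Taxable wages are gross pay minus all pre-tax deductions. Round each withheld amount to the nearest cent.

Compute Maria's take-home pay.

$968.59

Regular pay: 39 × $30.26 = $1,180.14
Overtime pay: 4 × $30.26 × 1.5 = $181.56
Gross pay = $1,180.14 + $181.56 = $1,361.70
Traditional 401(k): $1,361.70 × 0.0716 = $97.50
Pension contribution: $1,361.70 × 0.06 = $81.70
Pre-tax total = $97.50 + $81.70 = $179.20
Taxable wages = $1,361.70 − $179.20 = $1,182.50
State income tax: $1,182.50 × 0.08 = $94.60
Local income tax: $1,182.50 × 0.0112 = $13.24
SDI: $1,361.70 × 0.0145 = $19.74
OASDI: $1,361.70 × 0.0524 = $71.35
Medicare: $1,361.70 × 0.011 = $14.98
Total deductions = $97.50 + $81.70 + $94.60 + $13.24 + $19.74 + $71.35 + $14.98 = $393.11
Net pay = $1,361.70 − $393.11 = $968.59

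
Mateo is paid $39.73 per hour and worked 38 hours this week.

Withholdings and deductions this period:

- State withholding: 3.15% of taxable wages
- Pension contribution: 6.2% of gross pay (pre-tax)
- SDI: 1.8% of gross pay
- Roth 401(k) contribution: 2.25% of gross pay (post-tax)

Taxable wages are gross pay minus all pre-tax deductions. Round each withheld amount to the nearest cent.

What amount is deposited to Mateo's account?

$1310.38

Gross pay: 38 × $39.73 = $1509.74
Pension contribution: $1509.74 × 0.062 = $93.60
Taxable wages = $1509.74 − $93.60 = $1416.14
State withholding: $1416.14 × 0.0315 = $44.61
SDI: $1509.74 × 0.018 = $27.18
Roth 401(k) contribution: $1509.74 × 0.0225 = $33.97
Total deductions = $93.60 + $44.61 + $27.18 + $33.97 = $199.36
Net pay = $1509.74 − $199.36 = $1310.38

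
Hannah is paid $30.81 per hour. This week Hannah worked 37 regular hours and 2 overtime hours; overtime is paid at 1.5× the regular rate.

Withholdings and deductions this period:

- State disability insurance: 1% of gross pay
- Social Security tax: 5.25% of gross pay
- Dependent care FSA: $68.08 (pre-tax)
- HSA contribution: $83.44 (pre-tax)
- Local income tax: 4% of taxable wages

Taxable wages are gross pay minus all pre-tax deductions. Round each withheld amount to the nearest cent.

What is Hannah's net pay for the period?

Regular pay: 37 × $30.81 = $1,139.97
Overtime pay: 2 × $30.81 × 1.5 = $92.43
Gross pay = $1,139.97 + $92.43 = $1,232.40
HSA contribution: $83.44
Dependent care FSA: $68.08
Pre-tax total = $83.44 + $68.08 = $151.52
Taxable wages = $1,232.40 − $151.52 = $1,080.88
Local income tax: $1,080.88 × 0.04 = $43.24
Social Security tax: $1,232.40 × 0.0525 = $64.70
State disability insurance: $1,232.40 × 0.01 = $12.32
Total deductions = $83.44 + $68.08 + $43.24 + $64.70 + $12.32 = $271.78
Net pay = $1,232.40 − $271.78 = $960.62

$960.62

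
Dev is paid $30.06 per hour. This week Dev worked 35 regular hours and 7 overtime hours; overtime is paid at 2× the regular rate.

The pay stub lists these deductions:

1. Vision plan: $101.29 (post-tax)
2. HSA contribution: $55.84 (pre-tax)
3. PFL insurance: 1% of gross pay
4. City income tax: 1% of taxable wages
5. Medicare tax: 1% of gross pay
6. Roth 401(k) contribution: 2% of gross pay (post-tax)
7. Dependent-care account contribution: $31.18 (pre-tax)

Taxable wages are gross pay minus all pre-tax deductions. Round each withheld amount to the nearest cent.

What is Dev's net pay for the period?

Regular pay: 35 × $30.06 = $1,052.10
Overtime pay: 7 × $30.06 × 2 = $420.84
Gross pay = $1,052.10 + $420.84 = $1,472.94
HSA contribution: $55.84
Dependent-care account contribution: $31.18
Pre-tax total = $55.84 + $31.18 = $87.02
Taxable wages = $1,472.94 − $87.02 = $1,385.92
City income tax: $1,385.92 × 0.01 = $13.86
Medicare tax: $1,472.94 × 0.01 = $14.73
PFL insurance: $1,472.94 × 0.01 = $14.73
Roth 401(k) contribution: $1,472.94 × 0.02 = $29.46
Vision plan: $101.29
Total deductions = $55.84 + $31.18 + $13.86 + $14.73 + $14.73 + $29.46 + $101.29 = $261.09
Net pay = $1,472.94 − $261.09 = $1,211.85

$1,211.85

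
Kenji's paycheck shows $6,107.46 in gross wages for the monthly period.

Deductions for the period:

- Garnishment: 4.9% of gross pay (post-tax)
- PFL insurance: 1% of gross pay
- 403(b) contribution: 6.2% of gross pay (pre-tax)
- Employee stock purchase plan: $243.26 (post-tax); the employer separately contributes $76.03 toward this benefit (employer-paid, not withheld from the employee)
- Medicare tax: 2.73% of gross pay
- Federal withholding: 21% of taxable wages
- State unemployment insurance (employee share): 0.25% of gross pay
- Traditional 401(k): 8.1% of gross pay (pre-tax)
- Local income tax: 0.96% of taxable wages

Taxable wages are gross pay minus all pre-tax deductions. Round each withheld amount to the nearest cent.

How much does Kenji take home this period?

$3,299.09

Traditional 401(k): $6,107.46 × 0.081 = $494.70
403(b) contribution: $6,107.46 × 0.062 = $378.66
Pre-tax total = $494.70 + $378.66 = $873.36
Taxable wages = $6,107.46 − $873.36 = $5,234.10
Local income tax: $5,234.10 × 0.0096 = $50.25
Federal withholding: $5,234.10 × 0.21 = $1,099.16
PFL insurance: $6,107.46 × 0.01 = $61.07
Medicare tax: $6,107.46 × 0.0273 = $166.73
State unemployment insurance (employee share): $6,107.46 × 0.0025 = $15.27
Garnishment: $6,107.46 × 0.049 = $299.27
Employee stock purchase plan: $243.26
(Employer's $76.03 toward employee stock purchase plan is not withheld from the employee.)
Total deductions = $494.70 + $378.66 + $50.25 + $1,099.16 + $61.07 + $166.73 + $15.27 + $299.27 + $243.26 = $2,808.37
Net pay = $6,107.46 − $2,808.37 = $3,299.09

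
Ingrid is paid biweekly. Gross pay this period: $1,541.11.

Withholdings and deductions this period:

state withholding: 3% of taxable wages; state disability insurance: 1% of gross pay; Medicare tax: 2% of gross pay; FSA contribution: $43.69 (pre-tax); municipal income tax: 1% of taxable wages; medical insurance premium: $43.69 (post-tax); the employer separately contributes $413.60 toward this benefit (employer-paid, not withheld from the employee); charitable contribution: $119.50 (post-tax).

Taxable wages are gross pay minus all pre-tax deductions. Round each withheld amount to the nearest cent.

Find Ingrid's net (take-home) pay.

FSA contribution: $43.69
Taxable wages = $1,541.11 − $43.69 = $1,497.42
State withholding: $1,497.42 × 0.03 = $44.92
Municipal income tax: $1,497.42 × 0.01 = $14.97
State disability insurance: $1,541.11 × 0.01 = $15.41
Medicare tax: $1,541.11 × 0.02 = $30.82
Charitable contribution: $119.50
Medical insurance premium: $43.69
(Employer's $413.60 toward medical insurance premium is not withheld from the employee.)
Total deductions = $43.69 + $44.92 + $14.97 + $15.41 + $30.82 + $119.50 + $43.69 = $313.00
Net pay = $1,541.11 − $313.00 = $1,228.11

$1,228.11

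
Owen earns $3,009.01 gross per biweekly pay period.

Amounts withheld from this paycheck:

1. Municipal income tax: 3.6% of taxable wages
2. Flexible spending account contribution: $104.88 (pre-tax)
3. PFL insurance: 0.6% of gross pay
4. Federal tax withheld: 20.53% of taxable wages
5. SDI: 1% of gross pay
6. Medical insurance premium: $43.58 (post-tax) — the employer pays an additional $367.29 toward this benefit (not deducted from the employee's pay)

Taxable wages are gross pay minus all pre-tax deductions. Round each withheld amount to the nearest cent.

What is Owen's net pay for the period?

$2,111.64

Flexible spending account contribution: $104.88
Taxable wages = $3,009.01 − $104.88 = $2,904.13
Municipal income tax: $2,904.13 × 0.036 = $104.55
Federal tax withheld: $2,904.13 × 0.2053 = $596.22
SDI: $3,009.01 × 0.01 = $30.09
PFL insurance: $3,009.01 × 0.006 = $18.05
Medical insurance premium: $43.58
(Employer's $367.29 toward medical insurance premium is not withheld from the employee.)
Total deductions = $104.88 + $104.55 + $596.22 + $30.09 + $18.05 + $43.58 = $897.37
Net pay = $3,009.01 − $897.37 = $2,111.64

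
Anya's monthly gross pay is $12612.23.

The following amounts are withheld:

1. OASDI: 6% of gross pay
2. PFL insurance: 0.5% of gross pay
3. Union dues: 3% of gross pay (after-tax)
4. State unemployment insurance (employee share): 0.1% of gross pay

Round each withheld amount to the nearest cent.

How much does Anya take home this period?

PFL insurance: $12612.23 × 0.005 = $63.06
State unemployment insurance (employee share): $12612.23 × 0.001 = $12.61
OASDI: $12612.23 × 0.06 = $756.73
Union dues: $12612.23 × 0.03 = $378.37
Total deductions = $63.06 + $12.61 + $756.73 + $378.37 = $1210.77
Net pay = $12612.23 − $1210.77 = $11401.46

$11401.46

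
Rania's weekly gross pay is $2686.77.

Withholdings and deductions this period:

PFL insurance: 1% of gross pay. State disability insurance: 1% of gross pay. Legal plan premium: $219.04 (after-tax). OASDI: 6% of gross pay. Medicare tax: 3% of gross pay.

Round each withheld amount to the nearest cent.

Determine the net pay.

$2172.18

State disability insurance: $2686.77 × 0.01 = $26.87
Medicare tax: $2686.77 × 0.03 = $80.60
PFL insurance: $2686.77 × 0.01 = $26.87
OASDI: $2686.77 × 0.06 = $161.21
Legal plan premium: $219.04
Total deductions = $26.87 + $80.60 + $26.87 + $161.21 + $219.04 = $514.59
Net pay = $2686.77 − $514.59 = $2172.18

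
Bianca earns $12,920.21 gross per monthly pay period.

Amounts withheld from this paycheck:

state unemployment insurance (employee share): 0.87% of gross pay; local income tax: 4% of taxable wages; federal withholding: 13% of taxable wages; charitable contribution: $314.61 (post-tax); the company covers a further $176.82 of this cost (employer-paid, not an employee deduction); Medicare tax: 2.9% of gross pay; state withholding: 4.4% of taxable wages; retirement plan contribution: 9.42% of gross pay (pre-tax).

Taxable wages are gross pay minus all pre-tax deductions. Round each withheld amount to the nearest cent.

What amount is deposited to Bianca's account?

$8,396.94

Retirement plan contribution: $12,920.21 × 0.0942 = $1,217.08
Taxable wages = $12,920.21 − $1,217.08 = $11,703.13
Federal withholding: $11,703.13 × 0.13 = $1,521.41
Local income tax: $11,703.13 × 0.04 = $468.13
State withholding: $11,703.13 × 0.044 = $514.94
State unemployment insurance (employee share): $12,920.21 × 0.0087 = $112.41
Medicare tax: $12,920.21 × 0.029 = $374.69
Charitable contribution: $314.61
(Employer's $176.82 toward charitable contribution is not withheld from the employee.)
Total deductions = $1,217.08 + $1,521.41 + $468.13 + $514.94 + $112.41 + $374.69 + $314.61 = $4,523.27
Net pay = $12,920.21 − $4,523.27 = $8,396.94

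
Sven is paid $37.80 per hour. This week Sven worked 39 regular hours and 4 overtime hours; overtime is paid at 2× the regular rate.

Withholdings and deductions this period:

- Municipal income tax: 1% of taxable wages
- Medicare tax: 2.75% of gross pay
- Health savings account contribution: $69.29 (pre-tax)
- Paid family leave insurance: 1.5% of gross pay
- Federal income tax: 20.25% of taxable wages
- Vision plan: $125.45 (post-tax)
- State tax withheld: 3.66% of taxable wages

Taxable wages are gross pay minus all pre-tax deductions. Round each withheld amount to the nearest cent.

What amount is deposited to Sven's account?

$1,081.06

Regular pay: 39 × $37.80 = $1,474.20
Overtime pay: 4 × $37.80 × 2 = $302.40
Gross pay = $1,474.20 + $302.40 = $1,776.60
Health savings account contribution: $69.29
Taxable wages = $1,776.60 − $69.29 = $1,707.31
State tax withheld: $1,707.31 × 0.0366 = $62.49
Municipal income tax: $1,707.31 × 0.01 = $17.07
Federal income tax: $1,707.31 × 0.2025 = $345.73
Paid family leave insurance: $1,776.60 × 0.015 = $26.65
Medicare tax: $1,776.60 × 0.0275 = $48.86
Vision plan: $125.45
Total deductions = $69.29 + $62.49 + $17.07 + $345.73 + $26.65 + $48.86 + $125.45 = $695.54
Net pay = $1,776.60 − $695.54 = $1,081.06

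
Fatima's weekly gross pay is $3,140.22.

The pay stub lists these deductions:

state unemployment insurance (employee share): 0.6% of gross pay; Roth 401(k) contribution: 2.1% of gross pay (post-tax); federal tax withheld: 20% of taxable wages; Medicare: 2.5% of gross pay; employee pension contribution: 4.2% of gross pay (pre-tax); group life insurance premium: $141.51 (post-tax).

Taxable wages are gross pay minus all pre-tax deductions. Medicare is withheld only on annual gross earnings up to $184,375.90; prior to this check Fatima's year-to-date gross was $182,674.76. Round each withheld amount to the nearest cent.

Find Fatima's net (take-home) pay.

Employee pension contribution: $3,140.22 × 0.042 = $131.89
Taxable wages = $3,140.22 − $131.89 = $3,008.33
Federal tax withheld: $3,008.33 × 0.2 = $601.67
Medicare: only $184,375.90 − $182,674.76 = $1,701.14 of this check is subject → $1,701.14 × 0.025 = $42.53
State unemployment insurance (employee share): $3,140.22 × 0.006 = $18.84
Group life insurance premium: $141.51
Roth 401(k) contribution: $3,140.22 × 0.021 = $65.94
Total deductions = $131.89 + $601.67 + $42.53 + $18.84 + $141.51 + $65.94 = $1,002.38
Net pay = $3,140.22 − $1,002.38 = $2,137.84

$2,137.84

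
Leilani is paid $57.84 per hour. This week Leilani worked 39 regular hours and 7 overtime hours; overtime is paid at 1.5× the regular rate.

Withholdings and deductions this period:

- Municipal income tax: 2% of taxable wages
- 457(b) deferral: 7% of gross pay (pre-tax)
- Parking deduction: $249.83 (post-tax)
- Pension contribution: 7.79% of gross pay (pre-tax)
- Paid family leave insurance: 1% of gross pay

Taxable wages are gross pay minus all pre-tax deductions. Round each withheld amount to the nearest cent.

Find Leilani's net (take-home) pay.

$2,112.38

Regular pay: 39 × $57.84 = $2,255.76
Overtime pay: 7 × $57.84 × 1.5 = $607.32
Gross pay = $2,255.76 + $607.32 = $2,863.08
457(b) deferral: $2,863.08 × 0.07 = $200.42
Pension contribution: $2,863.08 × 0.0779 = $223.03
Pre-tax total = $200.42 + $223.03 = $423.45
Taxable wages = $2,863.08 − $423.45 = $2,439.63
Municipal income tax: $2,439.63 × 0.02 = $48.79
Paid family leave insurance: $2,863.08 × 0.01 = $28.63
Parking deduction: $249.83
Total deductions = $200.42 + $223.03 + $48.79 + $28.63 + $249.83 = $750.70
Net pay = $2,863.08 − $750.70 = $2,112.38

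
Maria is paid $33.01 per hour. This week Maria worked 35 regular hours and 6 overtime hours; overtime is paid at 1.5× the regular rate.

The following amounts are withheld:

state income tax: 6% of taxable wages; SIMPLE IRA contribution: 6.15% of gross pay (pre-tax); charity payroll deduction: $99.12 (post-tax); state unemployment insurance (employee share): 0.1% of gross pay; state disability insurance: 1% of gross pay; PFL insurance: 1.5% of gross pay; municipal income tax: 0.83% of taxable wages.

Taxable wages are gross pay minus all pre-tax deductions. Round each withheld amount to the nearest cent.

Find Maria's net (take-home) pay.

$1133.13

Regular pay: 35 × $33.01 = $1155.35
Overtime pay: 6 × $33.01 × 1.5 = $297.09
Gross pay = $1155.35 + $297.09 = $1452.44
SIMPLE IRA contribution: $1452.44 × 0.0615 = $89.33
Taxable wages = $1452.44 − $89.33 = $1363.11
State income tax: $1363.11 × 0.06 = $81.79
Municipal income tax: $1363.11 × 0.0083 = $11.31
State unemployment insurance (employee share): $1452.44 × 0.001 = $1.45
PFL insurance: $1452.44 × 0.015 = $21.79
State disability insurance: $1452.44 × 0.01 = $14.52
Charity payroll deduction: $99.12
Total deductions = $89.33 + $81.79 + $11.31 + $1.45 + $21.79 + $14.52 + $99.12 = $319.31
Net pay = $1452.44 − $319.31 = $1133.13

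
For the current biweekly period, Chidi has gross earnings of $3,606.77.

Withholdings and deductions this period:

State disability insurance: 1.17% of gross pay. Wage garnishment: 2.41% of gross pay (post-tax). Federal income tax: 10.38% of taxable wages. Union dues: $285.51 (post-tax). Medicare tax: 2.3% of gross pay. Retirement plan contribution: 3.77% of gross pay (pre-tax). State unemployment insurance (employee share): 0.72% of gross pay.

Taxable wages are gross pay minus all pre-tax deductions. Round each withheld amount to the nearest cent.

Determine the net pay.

Retirement plan contribution: $3,606.77 × 0.0377 = $135.98
Taxable wages = $3,606.77 − $135.98 = $3,470.79
Federal income tax: $3,470.79 × 0.1038 = $360.27
State unemployment insurance (employee share): $3,606.77 × 0.0072 = $25.97
Medicare tax: $3,606.77 × 0.023 = $82.96
State disability insurance: $3,606.77 × 0.0117 = $42.20
Wage garnishment: $3,606.77 × 0.0241 = $86.92
Union dues: $285.51
Total deductions = $135.98 + $360.27 + $25.97 + $82.96 + $42.20 + $86.92 + $285.51 = $1,019.81
Net pay = $3,606.77 − $1,019.81 = $2,586.96

$2,586.96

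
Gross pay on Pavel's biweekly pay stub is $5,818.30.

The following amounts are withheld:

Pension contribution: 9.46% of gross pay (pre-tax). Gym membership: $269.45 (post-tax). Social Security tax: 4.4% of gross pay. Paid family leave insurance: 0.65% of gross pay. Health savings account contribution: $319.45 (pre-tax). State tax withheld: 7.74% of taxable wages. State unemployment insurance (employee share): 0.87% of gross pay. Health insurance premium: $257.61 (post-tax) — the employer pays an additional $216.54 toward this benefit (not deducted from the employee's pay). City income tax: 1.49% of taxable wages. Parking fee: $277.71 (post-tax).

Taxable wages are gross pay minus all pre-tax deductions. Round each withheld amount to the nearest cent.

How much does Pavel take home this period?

Health savings account contribution: $319.45
Pension contribution: $5,818.30 × 0.0946 = $550.41
Pre-tax total = $319.45 + $550.41 = $869.86
Taxable wages = $5,818.30 − $869.86 = $4,948.44
State tax withheld: $4,948.44 × 0.0774 = $383.01
City income tax: $4,948.44 × 0.0149 = $73.73
Social Security tax: $5,818.30 × 0.044 = $256.01
State unemployment insurance (employee share): $5,818.30 × 0.0087 = $50.62
Paid family leave insurance: $5,818.30 × 0.0065 = $37.82
Health insurance premium: $257.61
Parking fee: $277.71
Gym membership: $269.45
(Employer's $216.54 toward health insurance premium is not withheld from the employee.)
Total deductions = $319.45 + $550.41 + $383.01 + $73.73 + $256.01 + $50.62 + $37.82 + $257.61 + $277.71 + $269.45 = $2,475.82
Net pay = $5,818.30 − $2,475.82 = $3,342.48

$3,342.48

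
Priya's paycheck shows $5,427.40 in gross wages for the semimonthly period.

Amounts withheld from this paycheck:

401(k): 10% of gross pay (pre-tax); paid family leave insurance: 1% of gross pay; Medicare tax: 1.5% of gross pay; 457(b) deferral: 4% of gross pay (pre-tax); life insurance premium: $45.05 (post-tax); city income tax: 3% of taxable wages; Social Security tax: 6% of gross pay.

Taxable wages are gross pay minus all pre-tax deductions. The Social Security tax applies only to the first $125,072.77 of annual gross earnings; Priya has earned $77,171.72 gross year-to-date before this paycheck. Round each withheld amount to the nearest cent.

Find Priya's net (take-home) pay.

$4,021.16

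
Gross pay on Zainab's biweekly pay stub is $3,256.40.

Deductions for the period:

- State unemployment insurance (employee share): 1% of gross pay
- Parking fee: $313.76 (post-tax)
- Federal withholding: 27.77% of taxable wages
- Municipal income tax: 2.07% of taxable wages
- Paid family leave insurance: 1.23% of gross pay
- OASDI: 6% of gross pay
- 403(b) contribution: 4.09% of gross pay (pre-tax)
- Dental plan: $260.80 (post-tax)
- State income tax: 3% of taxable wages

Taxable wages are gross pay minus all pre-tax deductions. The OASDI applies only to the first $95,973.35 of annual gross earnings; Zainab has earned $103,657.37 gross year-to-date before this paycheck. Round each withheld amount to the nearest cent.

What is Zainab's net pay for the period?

403(b) contribution: $3,256.40 × 0.0409 = $133.19
Taxable wages = $3,256.40 − $133.19 = $3,123.21
Federal withholding: $3,123.21 × 0.2777 = $867.32
Municipal income tax: $3,123.21 × 0.0207 = $64.65
State income tax: $3,123.21 × 0.03 = $93.70
OASDI: annual cap $95,973.35 already reached (YTD $103,657.37), so $0.00
Paid family leave insurance: $3,256.40 × 0.0123 = $40.05
State unemployment insurance (employee share): $3,256.40 × 0.01 = $32.56
Dental plan: $260.80
Parking fee: $313.76
Total deductions = $133.19 + $867.32 + $64.65 + $93.70 + $0.00 + $40.05 + $32.56 + $260.80 + $313.76 = $1,806.03
Net pay = $3,256.40 − $1,806.03 = $1,450.37

$1,450.37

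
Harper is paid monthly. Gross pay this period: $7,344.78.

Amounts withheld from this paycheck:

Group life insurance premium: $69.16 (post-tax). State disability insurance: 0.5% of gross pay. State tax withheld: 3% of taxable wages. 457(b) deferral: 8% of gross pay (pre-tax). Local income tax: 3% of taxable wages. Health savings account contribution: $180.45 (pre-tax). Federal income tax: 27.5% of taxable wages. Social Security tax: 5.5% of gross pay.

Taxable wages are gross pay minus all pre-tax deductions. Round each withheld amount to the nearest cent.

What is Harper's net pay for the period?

$3,863.70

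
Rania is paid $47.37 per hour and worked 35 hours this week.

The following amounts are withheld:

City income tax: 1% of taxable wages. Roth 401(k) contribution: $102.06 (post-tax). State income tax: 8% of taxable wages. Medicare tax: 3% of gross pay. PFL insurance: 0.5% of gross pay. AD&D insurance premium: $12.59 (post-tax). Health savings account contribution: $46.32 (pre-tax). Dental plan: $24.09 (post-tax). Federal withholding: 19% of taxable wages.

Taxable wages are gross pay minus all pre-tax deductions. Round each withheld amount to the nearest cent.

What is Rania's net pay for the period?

$963.60

Gross pay: 35 × $47.37 = $1,657.95
Health savings account contribution: $46.32
Taxable wages = $1,657.95 − $46.32 = $1,611.63
City income tax: $1,611.63 × 0.01 = $16.12
Federal withholding: $1,611.63 × 0.19 = $306.21
State income tax: $1,611.63 × 0.08 = $128.93
PFL insurance: $1,657.95 × 0.005 = $8.29
Medicare tax: $1,657.95 × 0.03 = $49.74
Dental plan: $24.09
Roth 401(k) contribution: $102.06
AD&D insurance premium: $12.59
Total deductions = $46.32 + $16.12 + $306.21 + $128.93 + $8.29 + $49.74 + $24.09 + $102.06 + $12.59 = $694.35
Net pay = $1,657.95 − $694.35 = $963.60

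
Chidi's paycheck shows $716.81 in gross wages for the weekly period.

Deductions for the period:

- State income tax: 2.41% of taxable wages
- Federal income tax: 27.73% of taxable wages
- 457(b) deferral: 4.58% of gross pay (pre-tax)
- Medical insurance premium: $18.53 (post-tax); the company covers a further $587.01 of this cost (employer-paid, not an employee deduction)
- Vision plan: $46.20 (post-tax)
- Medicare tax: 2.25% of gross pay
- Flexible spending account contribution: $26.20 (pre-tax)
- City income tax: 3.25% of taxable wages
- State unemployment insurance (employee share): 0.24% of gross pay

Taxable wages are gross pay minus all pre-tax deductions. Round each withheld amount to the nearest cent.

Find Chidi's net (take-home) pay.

Flexible spending account contribution: $26.20
457(b) deferral: $716.81 × 0.0458 = $32.83
Pre-tax total = $26.20 + $32.83 = $59.03
Taxable wages = $716.81 − $59.03 = $657.78
City income tax: $657.78 × 0.0325 = $21.38
State income tax: $657.78 × 0.0241 = $15.85
Federal income tax: $657.78 × 0.2773 = $182.40
State unemployment insurance (employee share): $716.81 × 0.0024 = $1.72
Medicare tax: $716.81 × 0.0225 = $16.13
Medical insurance premium: $18.53
Vision plan: $46.20
(Employer's $587.01 toward medical insurance premium is not withheld from the employee.)
Total deductions = $26.20 + $32.83 + $21.38 + $15.85 + $182.40 + $1.72 + $16.13 + $18.53 + $46.20 = $361.24
Net pay = $716.81 − $361.24 = $355.57

$355.57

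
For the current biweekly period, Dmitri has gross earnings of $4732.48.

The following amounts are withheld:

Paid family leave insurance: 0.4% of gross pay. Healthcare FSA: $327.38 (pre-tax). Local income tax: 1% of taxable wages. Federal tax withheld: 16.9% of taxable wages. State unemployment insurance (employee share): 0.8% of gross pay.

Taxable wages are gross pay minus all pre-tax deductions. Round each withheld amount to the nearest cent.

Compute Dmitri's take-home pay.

Healthcare FSA: $327.38
Taxable wages = $4732.48 − $327.38 = $4405.10
Local income tax: $4405.10 × 0.01 = $44.05
Federal tax withheld: $4405.10 × 0.169 = $744.46
Paid family leave insurance: $4732.48 × 0.004 = $18.93
State unemployment insurance (employee share): $4732.48 × 0.008 = $37.86
Total deductions = $327.38 + $44.05 + $744.46 + $18.93 + $37.86 = $1172.68
Net pay = $4732.48 − $1172.68 = $3559.80

$3559.80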